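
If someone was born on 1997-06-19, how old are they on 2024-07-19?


Birth: 1997-06-19
Reference: 2024-07-19
Year difference: 2024 - 1997 = 27

27 years old


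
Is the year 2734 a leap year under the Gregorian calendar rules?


Gregorian leap year rule: divisible by 4, but not by 100, unless also by 400.
2734 is not divisible by 4 -> not a leap year

No


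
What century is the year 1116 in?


Century = (year - 1) // 100 + 1
= (1116 - 1) // 100 + 1
= 1115 // 100 + 1
= 11 + 1

12th century


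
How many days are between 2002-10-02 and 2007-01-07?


From 2002-10-02 to 2007-01-07
2002-10-02: days before October = 31 + 28 + 31 + 30 + 31 + 30 + 31 + 31 + 30 = 273 (2002 is not a leap year); day of year = 273 + 2 = 275
2007-01-07: day of year = 7
Rest of 2002: 365 - 275 = 90
Full years 2003 (365), 2004 (366), 2005 (365), 2006 (365): 1461
Total = 90 + 1461 + 7 = 1558

1558 days


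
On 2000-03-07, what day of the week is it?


Date: March 7, 2000
Anchor: Jan 1, 2000. With p = 2000 - 1 = 1999: (p + p//4 - p//100 + p//400) mod 7 = (1999 + 499 - 19 + 4) mod 7 = 2483 mod 7 = 5 -> Saturday (Mon=0 ... Sun=6)
Days before March (Jan-Feb): 60; offset = 60 + 7 - 1 = 66
Weekday index = (5 + 66) mod 7 = 1

Day of the week: Tuesday


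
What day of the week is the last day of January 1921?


January 1921 has 31 days
Anchor: Jan 1, 1921. With p = 1921 - 1 = 1920: (p + p//4 - p//100 + p//400) mod 7 = (1920 + 480 - 19 + 4) mod 7 = 2385 mod 7 = 5 -> Saturday (Mon=0 ... Sun=6)
January 1 is the anchor itself -> Saturday
Last day offset: 31 - 1 = 30 days
Weekday index = (5 + 30) mod 7 = 0

Monday, January 31


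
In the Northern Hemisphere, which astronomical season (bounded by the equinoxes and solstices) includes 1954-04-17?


Date: April 17
Astronomical Spring (approx.; exact equinox/solstice day varies by year): March 20 to June 20
April 17 falls within the Spring window

Spring


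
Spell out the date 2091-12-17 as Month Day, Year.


ISO 2091-12-17 parses as year=2091, month=12, day=17
Month 12 -> December

December 17, 2091


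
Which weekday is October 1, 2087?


Target: October 1, 2087
Anchor: Jan 1, 2087. With p = 2087 - 1 = 2086: (p + p//4 - p//100 + p//400) mod 7 = (2086 + 521 - 20 + 5) mod 7 = 2592 mod 7 = 2 -> Wednesday (Mon=0 ... Sun=6)
Days before October (Jan-Sep): 273 days
Weekday index = (2 + 273) mod 7 = 2

Wednesday


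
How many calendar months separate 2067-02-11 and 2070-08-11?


From February 2067 to August 2070
3 years * 12 = 36 months, plus 6 months = 42

42 months


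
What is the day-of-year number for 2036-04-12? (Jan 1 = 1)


Date: April 12, 2036
Days in months 1 through 3: 91
Plus 12 days in April

Day of year: 103


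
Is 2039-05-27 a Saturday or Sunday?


Anchor: Jan 1, 2039. With p = 2039 - 1 = 2038: (p + p//4 - p//100 + p//400) mod 7 = (2038 + 509 - 20 + 5) mod 7 = 2532 mod 7 = 5 -> Saturday (Mon=0 ... Sun=6)
Day of year: 147; offset = 146
Weekday index = (5 + 146) mod 7 = 4 -> Friday
Weekend days: Saturday, Sunday

No


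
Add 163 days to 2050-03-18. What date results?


Start: 2050-03-18, add 163 days
March 2050 has 31 days: 31 - 18 = 13 days to March 31 -> 150 left
April 2050 has 30 days -> 120 left
May 2050 has 31 days -> 89 left
June 2050 has 30 days -> 59 left
July 2050 has 31 days -> 28 left
August 2050: 28 <= 31 -> lands on August 28

Result: 2050-08-28


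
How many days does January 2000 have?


January 2000

31 days


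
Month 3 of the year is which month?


Month 3 of 12

March


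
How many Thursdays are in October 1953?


October 1953 has 31 days
Anchor: Jan 1, 1953. With p = 1953 - 1 = 1952: (p + p//4 - p//100 + p//400) mod 7 = (1952 + 488 - 19 + 4) mod 7 = 2425 mod 7 = 3 -> Thursday (Mon=0 ... Sun=6)
Days before October (Jan-Sep): 273; October 1 index = (3 + 273) mod 7 = 3 -> Thursday
First Thursday is October 1
Thursdays: 1, 8, 15, 22, 29

5 Thursdays


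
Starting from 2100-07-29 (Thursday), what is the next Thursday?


Current: Thursday
Target: Thursday
Days ahead: 7

Next Thursday: 2100-08-05


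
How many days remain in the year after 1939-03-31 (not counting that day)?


Day of year: 90 of 365
Remaining = 365 - 90

275 days


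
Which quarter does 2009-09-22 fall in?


Month: September (month 9)
Q1: Jan-Mar, Q2: Apr-Jun, Q3: Jul-Sep, Q4: Oct-Dec

Q3


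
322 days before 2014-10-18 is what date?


Start: 2014-10-18, subtract 322 days
Back 18 days from October 18 reaches September 30, 2014 -> 304 left
September 2014 has 30 days -> back to August 31, 2014 -> 274 left
August 2014 has 31 days -> back to July 31, 2014 -> 243 left
July 2014 has 31 days -> back to June 30, 2014 -> 212 left
June 2014 has 30 days -> back to May 31, 2014 -> 182 left
May 2014 has 31 days -> back to April 30, 2014 -> 151 left
April 2014 has 30 days -> back to March 31, 2014 -> 121 left
March 2014 has 31 days -> back to February 28, 2014 -> 90 left
February 2014 has 28 days -> back to January 31, 2014 -> 62 left
January 2014 has 31 days -> back to December 31, 2013 -> 31 left
December 2013 has 31 days -> back to November 30, 2013 -> 0 left
November 2013: 30 - 0 = 30 -> lands on November 30

Result: 2013-11-30


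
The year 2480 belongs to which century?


Century = (year - 1) // 100 + 1
= (2480 - 1) // 100 + 1
= 2479 // 100 + 1
= 24 + 1

25th century


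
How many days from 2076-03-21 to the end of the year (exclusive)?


Day of year: 81 of 366
Remaining = 366 - 81

285 days


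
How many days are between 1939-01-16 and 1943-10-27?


From 1939-01-16 to 1943-10-27
1939-01-16: day of year = 16
1943-10-27: days before October = 31 + 28 + 31 + 30 + 31 + 30 + 31 + 31 + 30 = 273 (1943 is not a leap year); day of year = 273 + 27 = 300
Rest of 1939: 365 - 16 = 349
Full years 1940 (366), 1941 (365), 1942 (365): 1096
Total = 349 + 1096 + 300 = 1745

1745 days


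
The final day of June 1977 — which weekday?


June 1977 has 30 days
Anchor: Jan 1, 1977. With p = 1977 - 1 = 1976: (p + p//4 - p//100 + p//400) mod 7 = (1976 + 494 - 19 + 4) mod 7 = 2455 mod 7 = 5 -> Saturday (Mon=0 ... Sun=6)
Days before June (Jan-May): 151; June 1 index = (5 + 151) mod 7 = 2 -> Wednesday
Last day offset: 30 - 1 = 29 days
Weekday index = (2 + 29) mod 7 = 3

Thursday, June 30


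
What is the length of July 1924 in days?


July 1924

31 days


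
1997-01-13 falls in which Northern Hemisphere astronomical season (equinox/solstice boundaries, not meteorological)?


Date: January 13
Astronomical Winter (approx.; exact equinox/solstice day varies by year): December 21 to March 19
January 13 falls within the Winter window

Winter


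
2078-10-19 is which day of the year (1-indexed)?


Date: October 19, 2078
Days in months 1 through 9: 273
Plus 19 days in October

Day of year: 292


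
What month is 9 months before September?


September is month 9
9 - 9 = 0; wrap: 0 + 12 = 12

December


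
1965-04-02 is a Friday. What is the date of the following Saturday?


Current: Friday
Target: Saturday
Days ahead: 1

Next Saturday: 1965-04-03


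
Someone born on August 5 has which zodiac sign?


Date: August 5
Conventional tropical zodiac dates: Leo from July 23 onward; Virgo starts August 23
August 5 falls within the Leo range

Leo


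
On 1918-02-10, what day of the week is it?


Date: February 10, 1918
Anchor: Jan 1, 1918. With p = 1918 - 1 = 1917: (p + p//4 - p//100 + p//400) mod 7 = (1917 + 479 - 19 + 4) mod 7 = 2381 mod 7 = 1 -> Tuesday (Mon=0 ... Sun=6)
Days before February (Jan): 31; offset = 31 + 10 - 1 = 40
Weekday index = (1 + 40) mod 7 = 6

Day of the week: Sunday


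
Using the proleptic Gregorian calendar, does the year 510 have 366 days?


Gregorian leap year rule: divisible by 4, but not by 100, unless also by 400.
510 is not divisible by 4 -> not a leap year

No


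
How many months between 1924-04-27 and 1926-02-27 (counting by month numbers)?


From April 1924 to February 1926
2 years * 12 = 24 months, minus 2 months = 22

22 months


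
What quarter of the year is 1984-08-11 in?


Month: August (month 8)
Q1: Jan-Mar, Q2: Apr-Jun, Q3: Jul-Sep, Q4: Oct-Dec

Q3


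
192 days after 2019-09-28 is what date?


Start: 2019-09-28, add 192 days
September 2019 has 30 days: 30 - 28 = 2 days to September 30 -> 190 left
October 2019 has 31 days -> 159 left
November 2019 has 30 days -> 129 left
December 2019 has 31 days -> 98 left
January 2020 has 31 days -> 67 left
February 2020 has 29 days -> 38 left
March 2020 has 31 days -> 7 left
April 2020: 7 <= 30 -> lands on April 7

Result: 2020-04-07


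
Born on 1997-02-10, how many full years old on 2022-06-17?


Birth: 1997-02-10
Reference: 2022-06-17
Year difference: 2022 - 1997 = 25

25 years old


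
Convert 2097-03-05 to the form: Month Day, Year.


ISO 2097-03-05 parses as year=2097, month=03, day=05
Month 3 -> March

March 5, 2097


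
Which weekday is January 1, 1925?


Target: January 1, 1925
Anchor: Jan 1, 1925. With p = 1925 - 1 = 1924: (p + p//4 - p//100 + p//400) mod 7 = (1924 + 481 - 19 + 4) mod 7 = 2390 mod 7 = 3 -> Thursday (Mon=0 ... Sun=6)
Offset from anchor: 0 days
Weekday index = (3 + 0) mod 7 = 3

Thursday


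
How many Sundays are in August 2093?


August 2093 has 31 days
Anchor: Jan 1, 2093. With p = 2093 - 1 = 2092: (p + p//4 - p//100 + p//400) mod 7 = (2092 + 523 - 20 + 5) mod 7 = 2600 mod 7 = 3 -> Thursday (Mon=0 ... Sun=6)
Days before August (Jan-Jul): 212; August 1 index = (3 + 212) mod 7 = 5 -> Saturday
First Sunday is August 2
Sundays: 2, 9, 16, 23, 30

5 Sundays


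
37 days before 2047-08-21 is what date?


Start: 2047-08-21, subtract 37 days
Back 21 days from August 21 reaches July 31, 2047 -> 16 left
July 2047: 31 - 16 = 15 -> lands on July 15

Result: 2047-07-15


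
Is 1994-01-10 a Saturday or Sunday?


Anchor: Jan 1, 1994. With p = 1994 - 1 = 1993: (p + p//4 - p//100 + p//400) mod 7 = (1993 + 498 - 19 + 4) mod 7 = 2476 mod 7 = 5 -> Saturday (Mon=0 ... Sun=6)
Day of year: 10; offset = 9
Weekday index = (5 + 9) mod 7 = 0 -> Monday
Weekend days: Saturday, Sunday

No


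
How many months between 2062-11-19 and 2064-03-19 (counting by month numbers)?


From November 2062 to March 2064
2 years * 12 = 24 months, minus 8 months = 16

16 months


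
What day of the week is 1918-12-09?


Date: December 9, 1918
Anchor: Jan 1, 1918. With p = 1918 - 1 = 1917: (p + p//4 - p//100 + p//400) mod 7 = (1917 + 479 - 19 + 4) mod 7 = 2381 mod 7 = 1 -> Tuesday (Mon=0 ... Sun=6)
Days before December (Jan-Nov): 334; offset = 334 + 9 - 1 = 342
Weekday index = (1 + 342) mod 7 = 0

Day of the week: Monday


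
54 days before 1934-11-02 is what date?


Start: 1934-11-02, subtract 54 days
Back 2 days from November 2 reaches October 31, 1934 -> 52 left
October 1934 has 31 days -> back to September 30, 1934 -> 21 left
September 1934: 30 - 21 = 9 -> lands on September 9

Result: 1934-09-09


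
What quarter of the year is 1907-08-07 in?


Month: August (month 8)
Q1: Jan-Mar, Q2: Apr-Jun, Q3: Jul-Sep, Q4: Oct-Dec

Q3


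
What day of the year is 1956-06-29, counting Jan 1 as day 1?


Date: June 29, 1956
Days in months 1 through 5: 152
Plus 29 days in June

Day of year: 181


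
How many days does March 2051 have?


March 2051

31 days


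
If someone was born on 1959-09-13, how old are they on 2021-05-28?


Birth: 1959-09-13
Reference: 2021-05-28
Year difference: 2021 - 1959 = 62
Birthday not yet reached in 2021, subtract 1

61 years old


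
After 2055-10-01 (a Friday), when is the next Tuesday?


Current: Friday
Target: Tuesday
Days ahead: 4

Next Tuesday: 2055-10-05


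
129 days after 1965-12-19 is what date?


Start: 1965-12-19, add 129 days
December 1965 has 31 days: 31 - 19 = 12 days to December 31 -> 117 left
January 1966 has 31 days -> 86 left
February 1966 has 28 days -> 58 left
March 1966 has 31 days -> 27 left
April 1966: 27 <= 30 -> lands on April 27

Result: 1966-04-27


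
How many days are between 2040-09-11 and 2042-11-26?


From 2040-09-11 to 2042-11-26
2040-09-11: days before September = 31 + 29 + 31 + 30 + 31 + 30 + 31 + 31 = 244 (2040 is a leap year); day of year = 244 + 11 = 255
2042-11-26: days before November = 31 + 28 + 31 + 30 + 31 + 30 + 31 + 31 + 30 + 31 = 304 (2042 is not a leap year); day of year = 304 + 26 = 330
Rest of 2040: 366 - 255 = 111
Full years 2041 (365): 365
Total = 111 + 365 + 330 = 806

806 days


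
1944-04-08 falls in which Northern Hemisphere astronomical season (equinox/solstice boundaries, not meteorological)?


Date: April 8
Astronomical Spring (approx.; exact equinox/solstice day varies by year): March 20 to June 20
April 8 falls within the Spring window

Spring


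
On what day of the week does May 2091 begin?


Target: May 1, 2091
Anchor: Jan 1, 2091. With p = 2091 - 1 = 2090: (p + p//4 - p//100 + p//400) mod 7 = (2090 + 522 - 20 + 5) mod 7 = 2597 mod 7 = 0 -> Monday (Mon=0 ... Sun=6)
Days before May (Jan-Apr): 120 days
Weekday index = (0 + 120) mod 7 = 1

Tuesday


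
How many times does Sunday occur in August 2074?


August 2074 has 31 days
Anchor: Jan 1, 2074. With p = 2074 - 1 = 2073: (p + p//4 - p//100 + p//400) mod 7 = (2073 + 518 - 20 + 5) mod 7 = 2576 mod 7 = 0 -> Monday (Mon=0 ... Sun=6)
Days before August (Jan-Jul): 212; August 1 index = (0 + 212) mod 7 = 2 -> Wednesday
First Sunday is August 5
Sundays: 5, 12, 19, 26

4 Sundays


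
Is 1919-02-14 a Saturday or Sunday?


Anchor: Jan 1, 1919. With p = 1919 - 1 = 1918: (p + p//4 - p//100 + p//400) mod 7 = (1918 + 479 - 19 + 4) mod 7 = 2382 mod 7 = 2 -> Wednesday (Mon=0 ... Sun=6)
Day of year: 45; offset = 44
Weekday index = (2 + 44) mod 7 = 4 -> Friday
Weekend days: Saturday, Sunday

No


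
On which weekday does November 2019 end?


November 2019 has 30 days
Anchor: Jan 1, 2019. With p = 2019 - 1 = 2018: (p + p//4 - p//100 + p//400) mod 7 = (2018 + 504 - 20 + 5) mod 7 = 2507 mod 7 = 1 -> Tuesday (Mon=0 ... Sun=6)
Days before November (Jan-Oct): 304; November 1 index = (1 + 304) mod 7 = 4 -> Friday
Last day offset: 30 - 1 = 29 days
Weekday index = (4 + 29) mod 7 = 5

Saturday, November 30


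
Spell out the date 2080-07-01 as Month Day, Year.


ISO 2080-07-01 parses as year=2080, month=07, day=01
Month 7 -> July

July 1, 2080


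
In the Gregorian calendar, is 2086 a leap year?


Gregorian leap year rule: divisible by 4, but not by 100, unless also by 400.
2086 is not divisible by 4 -> not a leap year

No


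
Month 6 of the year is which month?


Month 6 of 12

June


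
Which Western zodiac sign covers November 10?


Date: November 10
Conventional tropical zodiac dates: Scorpio from October 23 onward; Sagittarius starts November 22
November 10 falls within the Scorpio range

Scorpio


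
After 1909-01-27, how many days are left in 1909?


Day of year: 27 of 365
Remaining = 365 - 27

338 days


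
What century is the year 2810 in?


Century = (year - 1) // 100 + 1
= (2810 - 1) // 100 + 1
= 2809 // 100 + 1
= 28 + 1

29th century


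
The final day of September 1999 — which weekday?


September 1999 has 30 days
Anchor: Jan 1, 1999. With p = 1999 - 1 = 1998: (p + p//4 - p//100 + p//400) mod 7 = (1998 + 499 - 19 + 4) mod 7 = 2482 mod 7 = 4 -> Friday (Mon=0 ... Sun=6)
Days before September (Jan-Aug): 243; September 1 index = (4 + 243) mod 7 = 2 -> Wednesday
Last day offset: 30 - 1 = 29 days
Weekday index = (2 + 29) mod 7 = 3

Thursday, September 30


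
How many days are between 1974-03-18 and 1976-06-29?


From 1974-03-18 to 1976-06-29
1974-03-18: days before March = 31 + 28 = 59 (1974 is not a leap year); day of year = 59 + 18 = 77
1976-06-29: days before June = 31 + 29 + 31 + 30 + 31 = 152 (1976 is a leap year); day of year = 152 + 29 = 181
Rest of 1974: 365 - 77 = 288
Full years 1975 (365): 365
Total = 288 + 365 + 181 = 834

834 days


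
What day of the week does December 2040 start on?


Target: December 1, 2040
Anchor: Jan 1, 2040. With p = 2040 - 1 = 2039: (p + p//4 - p//100 + p//400) mod 7 = (2039 + 509 - 20 + 5) mod 7 = 2533 mod 7 = 6 -> Sunday (Mon=0 ... Sun=6)
Days before December (Jan-Nov): 335 days
Weekday index = (6 + 335) mod 7 = 5

Saturday


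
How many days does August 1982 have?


August 1982

31 days


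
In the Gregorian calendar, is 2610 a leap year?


Gregorian leap year rule: divisible by 4, but not by 100, unless also by 400.
2610 is not divisible by 4 -> not a leap year

No


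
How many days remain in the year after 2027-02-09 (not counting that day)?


Day of year: 40 of 365
Remaining = 365 - 40

325 days


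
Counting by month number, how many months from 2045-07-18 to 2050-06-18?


From July 2045 to June 2050
5 years * 12 = 60 months, minus 1 month = 59

59 months


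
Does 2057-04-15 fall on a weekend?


Anchor: Jan 1, 2057. With p = 2057 - 1 = 2056: (p + p//4 - p//100 + p//400) mod 7 = (2056 + 514 - 20 + 5) mod 7 = 2555 mod 7 = 0 -> Monday (Mon=0 ... Sun=6)
Day of year: 105; offset = 104
Weekday index = (0 + 104) mod 7 = 6 -> Sunday
Weekend days: Saturday, Sunday

Yes


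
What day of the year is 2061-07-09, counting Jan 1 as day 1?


Date: July 9, 2061
Days in months 1 through 6: 181
Plus 9 days in July

Day of year: 190


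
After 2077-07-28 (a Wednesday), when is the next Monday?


Current: Wednesday
Target: Monday
Days ahead: 5

Next Monday: 2077-08-02


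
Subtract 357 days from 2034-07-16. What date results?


Start: 2034-07-16, subtract 357 days
Back 16 days from July 16 reaches June 30, 2034 -> 341 left
June 2034 has 30 days -> back to May 31, 2034 -> 311 left
May 2034 has 31 days -> back to April 30, 2034 -> 280 left
April 2034 has 30 days -> back to March 31, 2034 -> 250 left
March 2034 has 31 days -> back to February 28, 2034 -> 219 left
February 2034 has 28 days -> back to January 31, 2034 -> 191 left
January 2034 has 31 days -> back to December 31, 2033 -> 160 left
December 2033 has 31 days -> back to November 30, 2033 -> 129 left
November 2033 has 30 days -> back to October 31, 2033 -> 99 left
October 2033 has 31 days -> back to September 30, 2033 -> 68 left
September 2033 has 30 days -> back to August 31, 2033 -> 38 left
August 2033 has 31 days -> back to July 31, 2033 -> 7 left
July 2033: 31 - 7 = 24 -> lands on July 24

Result: 2033-07-24


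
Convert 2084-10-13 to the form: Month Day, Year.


ISO 2084-10-13 parses as year=2084, month=10, day=13
Month 10 -> October

October 13, 2084


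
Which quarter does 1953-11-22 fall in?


Month: November (month 11)
Q1: Jan-Mar, Q2: Apr-Jun, Q3: Jul-Sep, Q4: Oct-Dec

Q4


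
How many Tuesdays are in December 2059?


December 2059 has 31 days
Anchor: Jan 1, 2059. With p = 2059 - 1 = 2058: (p + p//4 - p//100 + p//400) mod 7 = (2058 + 514 - 20 + 5) mod 7 = 2557 mod 7 = 2 -> Wednesday (Mon=0 ... Sun=6)
Days before December (Jan-Nov): 334; December 1 index = (2 + 334) mod 7 = 0 -> Monday
First Tuesday is December 2
Tuesdays: 2, 9, 16, 23, 30

5 Tuesdays


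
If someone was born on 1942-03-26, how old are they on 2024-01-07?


Birth: 1942-03-26
Reference: 2024-01-07
Year difference: 2024 - 1942 = 82
Birthday not yet reached in 2024, subtract 1

81 years old


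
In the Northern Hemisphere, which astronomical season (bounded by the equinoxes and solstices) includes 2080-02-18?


Date: February 18
Astronomical Winter (approx.; exact equinox/solstice day varies by year): December 21 to March 19
February 18 falls within the Winter window

Winter


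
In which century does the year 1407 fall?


Century = (year - 1) // 100 + 1
= (1407 - 1) // 100 + 1
= 1406 // 100 + 1
= 14 + 1

15th century


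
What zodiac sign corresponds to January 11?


Date: January 11
Conventional tropical zodiac dates: Capricorn from December 22 onward; Aquarius starts January 20
January 11 falls within the Capricorn range

Capricorn


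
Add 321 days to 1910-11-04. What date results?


Start: 1910-11-04, add 321 days
November 1910 has 30 days: 30 - 4 = 26 days to November 30 -> 295 left
December 1910 has 31 days -> 264 left
January 1911 has 31 days -> 233 left
February 1911 has 28 days -> 205 left
March 1911 has 31 days -> 174 left
April 1911 has 30 days -> 144 left
May 1911 has 31 days -> 113 left
June 1911 has 30 days -> 83 left
July 1911 has 31 days -> 52 left
August 1911 has 31 days -> 21 left
September 1911: 21 <= 30 -> lands on September 21

Result: 1911-09-21


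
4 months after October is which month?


October is month 10
10 + 4 = 14; wrap: 14 - 12 = 2

February


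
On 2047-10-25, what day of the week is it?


Date: October 25, 2047
Anchor: Jan 1, 2047. With p = 2047 - 1 = 2046: (p + p//4 - p//100 + p//400) mod 7 = (2046 + 511 - 20 + 5) mod 7 = 2542 mod 7 = 1 -> Tuesday (Mon=0 ... Sun=6)
Days before October (Jan-Sep): 273; offset = 273 + 25 - 1 = 297
Weekday index = (1 + 297) mod 7 = 4

Day of the week: Friday


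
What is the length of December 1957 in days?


December 1957

31 days


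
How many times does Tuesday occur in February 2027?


February 2027 has 28 days
Anchor: Jan 1, 2027. With p = 2027 - 1 = 2026: (p + p//4 - p//100 + p//400) mod 7 = (2026 + 506 - 20 + 5) mod 7 = 2517 mod 7 = 4 -> Friday (Mon=0 ... Sun=6)
Days before February (Jan): 31; February 1 index = (4 + 31) mod 7 = 0 -> Monday
First Tuesday is February 2
Tuesdays: 2, 9, 16, 23

4 Tuesdays


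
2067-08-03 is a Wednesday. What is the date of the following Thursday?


Current: Wednesday
Target: Thursday
Days ahead: 1

Next Thursday: 2067-08-04


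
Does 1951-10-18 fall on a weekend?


Anchor: Jan 1, 1951. With p = 1951 - 1 = 1950: (p + p//4 - p//100 + p//400) mod 7 = (1950 + 487 - 19 + 4) mod 7 = 2422 mod 7 = 0 -> Monday (Mon=0 ... Sun=6)
Day of year: 291; offset = 290
Weekday index = (0 + 290) mod 7 = 3 -> Thursday
Weekend days: Saturday, Sunday

No


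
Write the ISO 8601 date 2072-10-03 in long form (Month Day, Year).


ISO 2072-10-03 parses as year=2072, month=10, day=03
Month 10 -> October

October 3, 2072


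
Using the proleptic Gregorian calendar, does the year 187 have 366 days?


Gregorian leap year rule: divisible by 4, but not by 100, unless also by 400.
187 is not divisible by 4 -> not a leap year

No


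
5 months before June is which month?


June is month 6
6 - 5 = 1

January


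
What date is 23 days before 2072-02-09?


Start: 2072-02-09, subtract 23 days
Back 9 days from February 9 reaches January 31, 2072 -> 14 left
January 2072: 31 - 14 = 17 -> lands on January 17

Result: 2072-01-17


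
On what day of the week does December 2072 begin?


Target: December 1, 2072
Anchor: Jan 1, 2072. With p = 2072 - 1 = 2071: (p + p//4 - p//100 + p//400) mod 7 = (2071 + 517 - 20 + 5) mod 7 = 2573 mod 7 = 4 -> Friday (Mon=0 ... Sun=6)
Days before December (Jan-Nov): 335 days
Weekday index = (4 + 335) mod 7 = 3

Thursday


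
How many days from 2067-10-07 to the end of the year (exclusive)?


Day of year: 280 of 365
Remaining = 365 - 280

85 days


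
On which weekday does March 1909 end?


March 1909 has 31 days
Anchor: Jan 1, 1909. With p = 1909 - 1 = 1908: (p + p//4 - p//100 + p//400) mod 7 = (1908 + 477 - 19 + 4) mod 7 = 2370 mod 7 = 4 -> Friday (Mon=0 ... Sun=6)
Days before March (Jan-Feb): 59; March 1 index = (4 + 59) mod 7 = 0 -> Monday
Last day offset: 31 - 1 = 30 days
Weekday index = (0 + 30) mod 7 = 2

Wednesday, March 31


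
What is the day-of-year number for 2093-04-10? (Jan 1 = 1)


Date: April 10, 2093
Days in months 1 through 3: 90
Plus 10 days in April

Day of year: 100


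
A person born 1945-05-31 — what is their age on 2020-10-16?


Birth: 1945-05-31
Reference: 2020-10-16
Year difference: 2020 - 1945 = 75

75 years old


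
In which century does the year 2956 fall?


Century = (year - 1) // 100 + 1
= (2956 - 1) // 100 + 1
= 2955 // 100 + 1
= 29 + 1

30th century


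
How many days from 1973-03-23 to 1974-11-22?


From 1973-03-23 to 1974-11-22
1973-03-23: days before March = 31 + 28 = 59 (1973 is not a leap year); day of year = 59 + 23 = 82
1974-11-22: days before November = 31 + 28 + 31 + 30 + 31 + 30 + 31 + 31 + 30 + 31 = 304 (1974 is not a leap year); day of year = 304 + 22 = 326
Rest of 1973: 365 - 82 = 283
Total = 283 + 326 = 609

609 days


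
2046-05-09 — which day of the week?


Date: May 9, 2046
Anchor: Jan 1, 2046. With p = 2046 - 1 = 2045: (p + p//4 - p//100 + p//400) mod 7 = (2045 + 511 - 20 + 5) mod 7 = 2541 mod 7 = 0 -> Monday (Mon=0 ... Sun=6)
Days before May (Jan-Apr): 120; offset = 120 + 9 - 1 = 128
Weekday index = (0 + 128) mod 7 = 2

Day of the week: Wednesday


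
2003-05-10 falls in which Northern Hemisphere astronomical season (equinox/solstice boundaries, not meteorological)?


Date: May 10
Astronomical Spring (approx.; exact equinox/solstice day varies by year): March 20 to June 20
May 10 falls within the Spring window

Spring


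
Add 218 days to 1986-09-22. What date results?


Start: 1986-09-22, add 218 days
September 1986 has 30 days: 30 - 22 = 8 days to September 30 -> 210 left
October 1986 has 31 days -> 179 left
November 1986 has 30 days -> 149 left
December 1986 has 31 days -> 118 left
January 1987 has 31 days -> 87 left
February 1987 has 28 days -> 59 left
March 1987 has 31 days -> 28 left
April 1987: 28 <= 30 -> lands on April 28

Result: 1987-04-28


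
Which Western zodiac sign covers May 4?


Date: May 4
Conventional tropical zodiac dates: Taurus from April 20 onward; Gemini starts May 21
May 4 falls within the Taurus range

Taurus


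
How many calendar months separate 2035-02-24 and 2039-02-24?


From February 2035 to February 2039
4 years * 12 = 48 months = 48

48 months


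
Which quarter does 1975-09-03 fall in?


Month: September (month 9)
Q1: Jan-Mar, Q2: Apr-Jun, Q3: Jul-Sep, Q4: Oct-Dec

Q3


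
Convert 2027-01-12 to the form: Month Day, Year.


ISO 2027-01-12 parses as year=2027, month=01, day=12
Month 1 -> January

January 12, 2027


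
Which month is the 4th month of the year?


Month 4 of 12

April


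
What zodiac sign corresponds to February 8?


Date: February 8
Conventional tropical zodiac dates: Aquarius from January 20 onward; Pisces starts February 19
February 8 falls within the Aquarius range

Aquarius


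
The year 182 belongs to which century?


Century = (year - 1) // 100 + 1
= (182 - 1) // 100 + 1
= 181 // 100 + 1
= 1 + 1

2nd century


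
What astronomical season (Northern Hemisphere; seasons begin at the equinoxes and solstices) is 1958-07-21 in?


Date: July 21
Astronomical Summer (approx.; exact equinox/solstice day varies by year): June 21 to September 21
July 21 falls within the Summer window

Summer


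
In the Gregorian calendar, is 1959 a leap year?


Gregorian leap year rule: divisible by 4, but not by 100, unless also by 400.
1959 is not divisible by 4 -> not a leap year

No


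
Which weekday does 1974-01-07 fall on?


Date: January 7, 1974
Anchor: Jan 1, 1974. With p = 1974 - 1 = 1973: (p + p//4 - p//100 + p//400) mod 7 = (1973 + 493 - 19 + 4) mod 7 = 2451 mod 7 = 1 -> Tuesday (Mon=0 ... Sun=6)
Days into year = 7 - 1 = 6
Weekday index = (1 + 6) mod 7 = 0

Day of the week: Monday


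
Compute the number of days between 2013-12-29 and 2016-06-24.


From 2013-12-29 to 2016-06-24
2013-12-29: days before December = 31 + 28 + 31 + 30 + 31 + 30 + 31 + 31 + 30 + 31 + 30 = 334 (2013 is not a leap year); day of year = 334 + 29 = 363
2016-06-24: days before June = 31 + 29 + 31 + 30 + 31 = 152 (2016 is a leap year); day of year = 152 + 24 = 176
Rest of 2013: 365 - 363 = 2
Full years 2014 (365), 2015 (365): 730
Total = 2 + 730 + 176 = 908

908 days


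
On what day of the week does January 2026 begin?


Target: January 1, 2026
Anchor: Jan 1, 2026. With p = 2026 - 1 = 2025: (p + p//4 - p//100 + p//400) mod 7 = (2025 + 506 - 20 + 5) mod 7 = 2516 mod 7 = 3 -> Thursday (Mon=0 ... Sun=6)
Offset from anchor: 0 days
Weekday index = (3 + 0) mod 7 = 3

Thursday


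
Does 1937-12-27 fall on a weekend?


Anchor: Jan 1, 1937. With p = 1937 - 1 = 1936: (p + p//4 - p//100 + p//400) mod 7 = (1936 + 484 - 19 + 4) mod 7 = 2405 mod 7 = 4 -> Friday (Mon=0 ... Sun=6)
Day of year: 361; offset = 360
Weekday index = (4 + 360) mod 7 = 0 -> Monday
Weekend days: Saturday, Sunday

No


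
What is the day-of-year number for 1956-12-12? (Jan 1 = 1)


Date: December 12, 1956
Days in months 1 through 11: 335
Plus 12 days in December

Day of year: 347


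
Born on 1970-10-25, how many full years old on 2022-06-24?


Birth: 1970-10-25
Reference: 2022-06-24
Year difference: 2022 - 1970 = 52
Birthday not yet reached in 2022, subtract 1

51 years old


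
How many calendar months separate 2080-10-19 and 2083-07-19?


From October 2080 to July 2083
3 years * 12 = 36 months, minus 3 months = 33

33 months


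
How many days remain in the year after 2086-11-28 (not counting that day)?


Day of year: 332 of 365
Remaining = 365 - 332

33 days


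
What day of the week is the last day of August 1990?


August 1990 has 31 days
Anchor: Jan 1, 1990. With p = 1990 - 1 = 1989: (p + p//4 - p//100 + p//400) mod 7 = (1989 + 497 - 19 + 4) mod 7 = 2471 mod 7 = 0 -> Monday (Mon=0 ... Sun=6)
Days before August (Jan-Jul): 212; August 1 index = (0 + 212) mod 7 = 2 -> Wednesday
Last day offset: 31 - 1 = 30 days
Weekday index = (2 + 30) mod 7 = 4

Friday, August 31


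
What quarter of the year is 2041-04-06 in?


Month: April (month 4)
Q1: Jan-Mar, Q2: Apr-Jun, Q3: Jul-Sep, Q4: Oct-Dec

Q2


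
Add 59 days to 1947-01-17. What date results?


Start: 1947-01-17, add 59 days
January 1947 has 31 days: 31 - 17 = 14 days to January 31 -> 45 left
February 1947 has 28 days -> 17 left
March 1947: 17 <= 31 -> lands on March 17

Result: 1947-03-17


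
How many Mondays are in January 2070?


January 2070 has 31 days
Anchor: Jan 1, 2070. With p = 2070 - 1 = 2069: (p + p//4 - p//100 + p//400) mod 7 = (2069 + 517 - 20 + 5) mod 7 = 2571 mod 7 = 2 -> Wednesday (Mon=0 ... Sun=6)
January 1 is the anchor itself -> Wednesday
First Monday is January 6
Mondays: 6, 13, 20, 27

4 Mondays


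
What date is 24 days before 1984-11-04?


Start: 1984-11-04, subtract 24 days
Back 4 days from November 4 reaches October 31, 1984 -> 20 left
October 1984: 31 - 20 = 11 -> lands on October 11

Result: 1984-10-11


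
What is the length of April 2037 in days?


April 2037

30 days


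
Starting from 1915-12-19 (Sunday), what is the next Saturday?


Current: Sunday
Target: Saturday
Days ahead: 6

Next Saturday: 1915-12-25


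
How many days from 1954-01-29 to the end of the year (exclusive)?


Day of year: 29 of 365
Remaining = 365 - 29

336 days


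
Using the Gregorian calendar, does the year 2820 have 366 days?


Gregorian leap year rule: divisible by 4, but not by 100, unless also by 400.
2820 is divisible by 4 but not 100 -> leap year

Yes


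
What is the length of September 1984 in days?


September 1984

30 days


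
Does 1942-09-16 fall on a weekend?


Anchor: Jan 1, 1942. With p = 1942 - 1 = 1941: (p + p//4 - p//100 + p//400) mod 7 = (1941 + 485 - 19 + 4) mod 7 = 2411 mod 7 = 3 -> Thursday (Mon=0 ... Sun=6)
Day of year: 259; offset = 258
Weekday index = (3 + 258) mod 7 = 2 -> Wednesday
Weekend days: Saturday, Sunday

No


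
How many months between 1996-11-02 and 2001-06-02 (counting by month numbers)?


From November 1996 to June 2001
5 years * 12 = 60 months, minus 5 months = 55

55 months


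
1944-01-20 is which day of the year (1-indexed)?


Date: January 20, 1944
No months before January
Plus 20 days in January

Day of year: 20


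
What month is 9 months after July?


July is month 7
7 + 9 = 16; wrap: 16 - 12 = 4

April


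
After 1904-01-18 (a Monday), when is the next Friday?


Current: Monday
Target: Friday
Days ahead: 4

Next Friday: 1904-01-22


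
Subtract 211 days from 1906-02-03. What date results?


Start: 1906-02-03, subtract 211 days
Back 3 days from February 3 reaches January 31, 1906 -> 208 left
January 1906 has 31 days -> back to December 31, 1905 -> 177 left
December 1905 has 31 days -> back to November 30, 1905 -> 146 left
November 1905 has 30 days -> back to October 31, 1905 -> 116 left
October 1905 has 31 days -> back to September 30, 1905 -> 85 left
September 1905 has 30 days -> back to August 31, 1905 -> 55 left
August 1905 has 31 days -> back to July 31, 1905 -> 24 left
July 1905: 31 - 24 = 7 -> lands on July 7

Result: 1905-07-07


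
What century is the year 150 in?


Century = (year - 1) // 100 + 1
= (150 - 1) // 100 + 1
= 149 // 100 + 1
= 1 + 1

2nd century


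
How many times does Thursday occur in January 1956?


January 1956 has 31 days
Anchor: Jan 1, 1956. With p = 1956 - 1 = 1955: (p + p//4 - p//100 + p//400) mod 7 = (1955 + 488 - 19 + 4) mod 7 = 2428 mod 7 = 6 -> Sunday (Mon=0 ... Sun=6)
January 1 is the anchor itself -> Sunday
First Thursday is January 5
Thursdays: 5, 12, 19, 26

4 Thursdays


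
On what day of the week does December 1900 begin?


Target: December 1, 1900
Anchor: Jan 1, 1900. With p = 1900 - 1 = 1899: (p + p//4 - p//100 + p//400) mod 7 = (1899 + 474 - 18 + 4) mod 7 = 2359 mod 7 = 0 -> Monday (Mon=0 ... Sun=6)
Days before December (Jan-Nov): 334 days
Weekday index = (0 + 334) mod 7 = 5

Saturday


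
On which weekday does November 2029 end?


November 2029 has 30 days
Anchor: Jan 1, 2029. With p = 2029 - 1 = 2028: (p + p//4 - p//100 + p//400) mod 7 = (2028 + 507 - 20 + 5) mod 7 = 2520 mod 7 = 0 -> Monday (Mon=0 ... Sun=6)
Days before November (Jan-Oct): 304; November 1 index = (0 + 304) mod 7 = 3 -> Thursday
Last day offset: 30 - 1 = 29 days
Weekday index = (3 + 29) mod 7 = 4

Friday, November 30


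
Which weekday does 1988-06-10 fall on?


Date: June 10, 1988
Anchor: Jan 1, 1988. With p = 1988 - 1 = 1987: (p + p//4 - p//100 + p//400) mod 7 = (1987 + 496 - 19 + 4) mod 7 = 2468 mod 7 = 4 -> Friday (Mon=0 ... Sun=6)
Days before June (Jan-May): 152; offset = 152 + 10 - 1 = 161
Weekday index = (4 + 161) mod 7 = 4

Day of the week: Friday


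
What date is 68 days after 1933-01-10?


Start: 1933-01-10, add 68 days
January 1933 has 31 days: 31 - 10 = 21 days to January 31 -> 47 left
February 1933 has 28 days -> 19 left
March 1933: 19 <= 31 -> lands on March 19

Result: 1933-03-19


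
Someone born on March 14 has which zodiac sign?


Date: March 14
Conventional tropical zodiac dates: Pisces from February 19 onward; Aries starts March 21
March 14 falls within the Pisces range

Pisces


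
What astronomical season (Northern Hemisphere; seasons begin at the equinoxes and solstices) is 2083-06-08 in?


Date: June 8
Astronomical Spring (approx.; exact equinox/solstice day varies by year): March 20 to June 20
June 8 falls within the Spring window

Spring


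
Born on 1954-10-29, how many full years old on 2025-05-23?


Birth: 1954-10-29
Reference: 2025-05-23
Year difference: 2025 - 1954 = 71
Birthday not yet reached in 2025, subtract 1

70 years old


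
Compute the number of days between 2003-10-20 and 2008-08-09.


From 2003-10-20 to 2008-08-09
2003-10-20: days before October = 31 + 28 + 31 + 30 + 31 + 30 + 31 + 31 + 30 = 273 (2003 is not a leap year); day of year = 273 + 20 = 293
2008-08-09: days before August = 31 + 29 + 31 + 30 + 31 + 30 + 31 = 213 (2008 is a leap year); day of year = 213 + 9 = 222
Rest of 2003: 365 - 293 = 72
Full years 2004 (366), 2005 (365), 2006 (365), 2007 (365): 1461
Total = 72 + 1461 + 222 = 1755

1755 days


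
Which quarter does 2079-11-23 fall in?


Month: November (month 11)
Q1: Jan-Mar, Q2: Apr-Jun, Q3: Jul-Sep, Q4: Oct-Dec

Q4


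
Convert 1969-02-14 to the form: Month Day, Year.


ISO 1969-02-14 parses as year=1969, month=02, day=14
Month 2 -> February

February 14, 1969


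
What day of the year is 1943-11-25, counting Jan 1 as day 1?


Date: November 25, 1943
Days in months 1 through 10: 304
Plus 25 days in November

Day of year: 329


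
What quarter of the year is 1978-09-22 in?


Month: September (month 9)
Q1: Jan-Mar, Q2: Apr-Jun, Q3: Jul-Sep, Q4: Oct-Dec

Q3


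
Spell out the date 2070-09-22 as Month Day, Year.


ISO 2070-09-22 parses as year=2070, month=09, day=22
Month 9 -> September

September 22, 2070


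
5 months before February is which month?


February is month 2
2 - 5 = -3; wrap: -3 + 12 = 9

September


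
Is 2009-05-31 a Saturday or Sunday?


Anchor: Jan 1, 2009. With p = 2009 - 1 = 2008: (p + p//4 - p//100 + p//400) mod 7 = (2008 + 502 - 20 + 5) mod 7 = 2495 mod 7 = 3 -> Thursday (Mon=0 ... Sun=6)
Day of year: 151; offset = 150
Weekday index = (3 + 150) mod 7 = 6 -> Sunday
Weekend days: Saturday, Sunday

Yes


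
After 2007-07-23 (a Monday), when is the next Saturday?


Current: Monday
Target: Saturday
Days ahead: 5

Next Saturday: 2007-07-28


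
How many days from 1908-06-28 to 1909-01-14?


From 1908-06-28 to 1909-01-14
1908-06-28: days before June = 31 + 29 + 31 + 30 + 31 = 152 (1908 is a leap year); day of year = 152 + 28 = 180
1909-01-14: day of year = 14
Rest of 1908: 366 - 180 = 186
Total = 186 + 14 = 200

200 days


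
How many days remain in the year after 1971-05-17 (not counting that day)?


Day of year: 137 of 365
Remaining = 365 - 137

228 days


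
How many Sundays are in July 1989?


July 1989 has 31 days
Anchor: Jan 1, 1989. With p = 1989 - 1 = 1988: (p + p//4 - p//100 + p//400) mod 7 = (1988 + 497 - 19 + 4) mod 7 = 2470 mod 7 = 6 -> Sunday (Mon=0 ... Sun=6)
Days before July (Jan-Jun): 181; July 1 index = (6 + 181) mod 7 = 5 -> Saturday
First Sunday is July 2
Sundays: 2, 9, 16, 23, 30

5 Sundays


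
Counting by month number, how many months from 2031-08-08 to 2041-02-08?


From August 2031 to February 2041
10 years * 12 = 120 months, minus 6 months = 114

114 months


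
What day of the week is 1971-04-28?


Date: April 28, 1971
Anchor: Jan 1, 1971. With p = 1971 - 1 = 1970: (p + p//4 - p//100 + p//400) mod 7 = (1970 + 492 - 19 + 4) mod 7 = 2447 mod 7 = 4 -> Friday (Mon=0 ... Sun=6)
Days before April (Jan-Mar): 90; offset = 90 + 28 - 1 = 117
Weekday index = (4 + 117) mod 7 = 2

Day of the week: Wednesday


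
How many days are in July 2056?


July 2056

31 days


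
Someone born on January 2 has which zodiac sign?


Date: January 2
Conventional tropical zodiac dates: Capricorn from December 22 onward; Aquarius starts January 20
January 2 falls within the Capricorn range

Capricorn


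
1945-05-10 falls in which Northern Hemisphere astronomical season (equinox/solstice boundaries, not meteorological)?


Date: May 10
Astronomical Spring (approx.; exact equinox/solstice day varies by year): March 20 to June 20
May 10 falls within the Spring window

Spring


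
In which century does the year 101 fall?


Century = (year - 1) // 100 + 1
= (101 - 1) // 100 + 1
= 100 // 100 + 1
= 1 + 1

2nd century


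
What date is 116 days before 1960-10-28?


Start: 1960-10-28, subtract 116 days
Back 28 days from October 28 reaches September 30, 1960 -> 88 left
September 1960 has 30 days -> back to August 31, 1960 -> 58 left
August 1960 has 31 days -> back to July 31, 1960 -> 27 left
July 1960: 31 - 27 = 4 -> lands on July 4

Result: 1960-07-04


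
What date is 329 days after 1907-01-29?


Start: 1907-01-29, add 329 days
January 1907 has 31 days: 31 - 29 = 2 days to January 31 -> 327 left
February 1907 has 28 days -> 299 left
March 1907 has 31 days -> 268 left
April 1907 has 30 days -> 238 left
May 1907 has 31 days -> 207 left
June 1907 has 30 days -> 177 left
July 1907 has 31 days -> 146 left
August 1907 has 31 days -> 115 left
September 1907 has 30 days -> 85 left
October 1907 has 31 days -> 54 left
November 1907 has 30 days -> 24 left
December 1907: 24 <= 31 -> lands on December 24

Result: 1907-12-24
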